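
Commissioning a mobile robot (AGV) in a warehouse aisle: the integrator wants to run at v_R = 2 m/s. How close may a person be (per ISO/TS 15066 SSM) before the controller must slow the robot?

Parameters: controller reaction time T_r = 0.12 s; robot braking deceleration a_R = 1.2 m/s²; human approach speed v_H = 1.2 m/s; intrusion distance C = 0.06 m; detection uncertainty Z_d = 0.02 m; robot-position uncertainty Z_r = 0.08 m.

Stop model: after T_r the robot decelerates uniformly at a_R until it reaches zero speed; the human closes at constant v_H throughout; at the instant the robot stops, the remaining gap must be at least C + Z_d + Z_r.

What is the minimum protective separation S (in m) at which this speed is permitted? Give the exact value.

S_min = 1579/375 m = 4.2107 m

T_s = v_R/a_R = 2/(6/5) = 1.6667 s
robot in T_r: 2.0000·0.1200 = 0.2400 m
robot under decel: 2.0000²/(2·1.2000) = 1.6667 m
human over T_r+T_s: 1.2000·(0.1200+1.6667) = 2.1440 m
residual clearance needed = 0.0600+0.0200+0.0800 = 0.1600 m
S_min ≈ 0.2400+1.6667+2.1440+0.1600  ⇒  S_min = 1579/375 m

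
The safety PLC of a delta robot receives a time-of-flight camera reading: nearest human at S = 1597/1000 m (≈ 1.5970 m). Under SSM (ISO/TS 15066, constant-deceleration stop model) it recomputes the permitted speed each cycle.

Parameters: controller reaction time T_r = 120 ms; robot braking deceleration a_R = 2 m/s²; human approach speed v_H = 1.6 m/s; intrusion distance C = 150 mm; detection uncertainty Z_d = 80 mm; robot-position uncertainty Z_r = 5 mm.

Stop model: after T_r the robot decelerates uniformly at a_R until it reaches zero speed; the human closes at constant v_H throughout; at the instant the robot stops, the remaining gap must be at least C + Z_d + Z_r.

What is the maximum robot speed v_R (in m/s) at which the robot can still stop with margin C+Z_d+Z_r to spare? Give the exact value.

collect terms ⇒ (1/4)·v_R² + (23/25)·v_R + (-117/100) = 0
  disc = (23/25)² − 4·(1/4)·(-117/100) = 5041/2500 ; √disc = 71/50
  v_R = (−(23/25) + 71/50) / (2·(1/4)) = 1 m/s
check:
stop time T_s = 1/2 = 0.5000 s
robot in T_r: 1.0000·0.1200 = 0.1200 m
robot covers 1.0000·0.5000 − ½·2.0000·0.5000² = 0.2500 m while stopping
person approaches 1.6000·(0.1200+0.5000) = 0.9920 m
residual clearance needed = 0.1500+0.0800+0.0050 = 0.2350 m
sum ≈ 0.1200+0.2500+0.9920+0.2350 ≈ 1.5970 m = S ✓

v_R_max = 1 m/s = 1.0000 m/s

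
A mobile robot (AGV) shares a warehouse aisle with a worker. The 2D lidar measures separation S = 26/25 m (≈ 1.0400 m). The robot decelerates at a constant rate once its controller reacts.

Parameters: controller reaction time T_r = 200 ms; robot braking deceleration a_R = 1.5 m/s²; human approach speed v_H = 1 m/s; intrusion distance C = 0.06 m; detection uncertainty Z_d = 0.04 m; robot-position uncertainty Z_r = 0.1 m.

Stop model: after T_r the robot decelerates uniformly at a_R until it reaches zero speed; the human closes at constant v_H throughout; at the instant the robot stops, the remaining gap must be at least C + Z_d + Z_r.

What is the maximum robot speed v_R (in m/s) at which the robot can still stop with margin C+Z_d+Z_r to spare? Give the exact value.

quadratic (1/3)·v² + (13/15)·v + (-16/25) = 0
  disc = (13/15)² − 4·(1/3)·(-16/25) = 361/225 ; √disc = 19/15
  v_R = (−(13/15) + 19/15) / (2·(1/3)) = 3/5 m/s
check:
braking lasts T_s = (3/5)/(3/2) = 0.4000 s
robot covers v_R·T_r = 0.6000·0.2000 = 0.1200 m before braking
robot covers 0.6000·0.4000 − ½·1.5000·0.4000² = 0.1200 m while stopping
person approaches 1.0000·(0.2000+0.4000) = 0.6000 m
residual clearance needed = 0.0600+0.0400+0.1000 = 0.2000 m
sum ≈ 0.1200+0.1200+0.6000+0.2000 ≈ 1.0400 m = S ✓

v_R_max = 3/5 m/s = 0.6000 m/s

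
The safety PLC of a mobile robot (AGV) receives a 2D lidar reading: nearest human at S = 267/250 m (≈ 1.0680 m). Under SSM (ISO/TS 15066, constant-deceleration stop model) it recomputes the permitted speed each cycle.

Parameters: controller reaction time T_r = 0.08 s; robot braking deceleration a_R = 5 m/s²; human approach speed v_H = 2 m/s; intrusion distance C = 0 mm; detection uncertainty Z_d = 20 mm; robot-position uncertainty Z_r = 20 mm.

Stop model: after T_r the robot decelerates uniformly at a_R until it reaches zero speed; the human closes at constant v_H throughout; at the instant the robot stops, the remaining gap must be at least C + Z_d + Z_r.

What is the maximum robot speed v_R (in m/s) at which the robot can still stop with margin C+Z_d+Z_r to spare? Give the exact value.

v_R_max = 7/5 m/s = 1.4000 m/s

quadratic (1/10)·v² + (12/25)·v + (-217/250) = 0
  disc = (12/25)² − 4·(1/10)·(-217/250) = 361/625 ; √disc = 19/25
  v_R = (−(12/25) + 19/25) / (2·(1/10)) = 7/5 m/s
check:
T_s = v_R/a_R = (7/5)/5 = 0.2800 s
robot covers v_R·T_r = 1.4000·0.0800 = 0.1120 m before braking
robot under decel: 1.4000²/(2·5.0000) = 0.1960 m
human over T_r+T_s: 2.0000·(0.0800+0.2800) = 0.7200 m
C+Z_d+Z_r = 0.0000+0.0200+0.0200 = 0.0400 m
sum ≈ 0.1120+0.1960+0.7200+0.0400 ≈ 1.0680 m = S ✓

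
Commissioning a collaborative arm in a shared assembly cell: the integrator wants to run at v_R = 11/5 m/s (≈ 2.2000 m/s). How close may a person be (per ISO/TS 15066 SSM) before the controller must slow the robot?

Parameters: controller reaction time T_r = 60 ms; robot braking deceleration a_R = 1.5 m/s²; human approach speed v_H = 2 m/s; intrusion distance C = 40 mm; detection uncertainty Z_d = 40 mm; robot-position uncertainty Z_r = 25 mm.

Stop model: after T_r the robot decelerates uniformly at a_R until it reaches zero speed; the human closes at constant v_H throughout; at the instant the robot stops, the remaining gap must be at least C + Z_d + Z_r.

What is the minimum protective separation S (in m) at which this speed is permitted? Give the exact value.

T_s = v_R/a_R = (11/5)/(3/2) = 1.4667 s
reaction-phase robot travel = 2.2000·0.0600 = 0.1320 m
robot under decel: 2.2000²/(2·1.5000) = 1.6133 m
human closes 2.0000·1.5267 = 3.0533 m
residual clearance needed = 0.0400+0.0400+0.0250 = 0.1050 m
S_min ≈ 0.1320+1.6133+3.0533+0.1050  ⇒  S_min = 14711/3000 m

S_min = 14711/3000 m = 4.9037 m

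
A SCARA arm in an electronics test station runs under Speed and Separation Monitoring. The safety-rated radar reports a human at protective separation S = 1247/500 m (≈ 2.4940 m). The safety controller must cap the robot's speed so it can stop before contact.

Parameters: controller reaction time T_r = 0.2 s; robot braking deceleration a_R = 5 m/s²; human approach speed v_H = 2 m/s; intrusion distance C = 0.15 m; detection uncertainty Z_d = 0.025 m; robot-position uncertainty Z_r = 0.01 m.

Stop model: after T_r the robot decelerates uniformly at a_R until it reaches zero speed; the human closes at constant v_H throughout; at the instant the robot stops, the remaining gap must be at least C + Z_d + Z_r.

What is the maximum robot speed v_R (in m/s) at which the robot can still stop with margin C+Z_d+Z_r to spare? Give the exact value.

collect terms ⇒ (1/10)·v_R² + (3/5)·v_R + (-1909/1000) = 0
  disc = (3/5)² − 4·(1/10)·(-1909/1000) = 2809/2500 ; √disc = 53/50
  v_R = (−(3/5) + 53/50) / (2·(1/10)) = 23/10 m/s
check:
stop time T_s = (23/10)/5 = 0.4600 s
robot covers v_R·T_r = 2.3000·0.2000 = 0.4600 m before braking
braking distance = 2.3000²/(2·5.0000) = 0.5290 m
human closes 2.0000·0.6600 = 1.3200 m
margins: 0.1500+0.0250+0.0100 = 0.1850 m
sum ≈ 0.4600+0.5290+1.3200+0.1850 ≈ 2.4940 m = S ✓

v_R_max = 23/10 m/s = 2.3000 m/s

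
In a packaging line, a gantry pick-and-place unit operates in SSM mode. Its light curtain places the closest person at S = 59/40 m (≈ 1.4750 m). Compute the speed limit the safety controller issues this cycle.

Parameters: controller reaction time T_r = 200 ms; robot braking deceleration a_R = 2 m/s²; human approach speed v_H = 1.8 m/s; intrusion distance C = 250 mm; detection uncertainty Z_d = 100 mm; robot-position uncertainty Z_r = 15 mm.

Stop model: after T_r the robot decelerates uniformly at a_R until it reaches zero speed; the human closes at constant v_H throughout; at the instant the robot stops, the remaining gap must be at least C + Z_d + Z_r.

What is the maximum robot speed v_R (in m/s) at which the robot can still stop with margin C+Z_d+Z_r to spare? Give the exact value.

at the boundary: (1/4)·v² + (11/10)·v + (-3/4) = 0
  disc = (11/10)² − 4·(1/4)·(-3/4) = 49/25 ; √disc = 7/5
  v_R = (−(11/10) + 7/5) / (2·(1/4)) = 3/5 m/s
check:
T_s = v_R/a_R = (3/5)/2 = 0.3000 s
robot covers v_R·T_r = 0.6000·0.2000 = 0.1200 m before braking
robot under decel: 0.6000²/(2·2.0000) = 0.0900 m
human over T_r+T_s: 1.8000·(0.2000+0.3000) = 0.9000 m
residual clearance needed = 0.2500+0.1000+0.0150 = 0.3650 m
sum ≈ 0.1200+0.0900+0.9000+0.3650 ≈ 1.4750 m = S ✓

v_R_max = 3/5 m/s = 0.6000 m/s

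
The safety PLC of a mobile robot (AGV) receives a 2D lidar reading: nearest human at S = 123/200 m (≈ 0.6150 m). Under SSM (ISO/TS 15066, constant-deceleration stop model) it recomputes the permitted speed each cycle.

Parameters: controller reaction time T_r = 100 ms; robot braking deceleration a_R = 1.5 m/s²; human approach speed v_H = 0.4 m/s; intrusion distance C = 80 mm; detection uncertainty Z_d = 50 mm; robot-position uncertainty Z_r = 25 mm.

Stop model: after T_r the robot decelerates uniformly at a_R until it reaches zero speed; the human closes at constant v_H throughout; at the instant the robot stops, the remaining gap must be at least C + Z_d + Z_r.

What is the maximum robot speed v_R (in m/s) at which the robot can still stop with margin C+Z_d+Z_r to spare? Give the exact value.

v_R_max = 7/10 m/s = 0.7000 m/s

quadratic (1/3)·v² + (11/30)·v + (-21/50) = 0
  disc = (11/30)² − 4·(1/3)·(-21/50) = 25/36 ; √disc = 5/6
  v_R = (−(11/30) + 5/6) / (2·(1/3)) = 7/10 m/s
check:
T_s = v_R/a_R = (7/10)/(3/2) = 0.4667 s
robot in T_r: 0.7000·0.1000 = 0.0700 m
robot covers 0.7000·0.4667 − ½·1.5000·0.4667² = 0.1633 m while stopping
person approaches 0.4000·(0.1000+0.4667) = 0.2267 m
C+Z_d+Z_r = 0.0800+0.0500+0.0250 = 0.1550 m
sum ≈ 0.0700+0.1633+0.2267+0.1550 ≈ 0.6150 m = S ✓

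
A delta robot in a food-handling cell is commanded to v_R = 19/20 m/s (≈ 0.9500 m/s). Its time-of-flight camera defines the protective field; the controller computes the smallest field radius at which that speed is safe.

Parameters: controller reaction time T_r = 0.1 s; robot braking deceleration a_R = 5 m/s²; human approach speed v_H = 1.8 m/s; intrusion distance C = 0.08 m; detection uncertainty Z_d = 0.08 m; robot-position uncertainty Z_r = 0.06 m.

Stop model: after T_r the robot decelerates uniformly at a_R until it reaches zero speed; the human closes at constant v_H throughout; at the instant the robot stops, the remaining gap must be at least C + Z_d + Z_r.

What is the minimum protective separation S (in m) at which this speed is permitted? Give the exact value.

braking lasts T_s = (19/20)/5 = 0.1900 s
robot covers v_R·T_r = 0.9500·0.1000 = 0.0950 m before braking
braking distance = 0.9500²/(2·5.0000) = 0.0902 m
human closes 1.8000·0.2900 = 0.5220 m
C+Z_d+Z_r = 0.0800+0.0800+0.0600 = 0.2200 m
S_min ≈ 0.0950+0.0902+0.5220+0.2200  ⇒  S_min = 3709/4000 m

S_min = 3709/4000 m = 0.9273 m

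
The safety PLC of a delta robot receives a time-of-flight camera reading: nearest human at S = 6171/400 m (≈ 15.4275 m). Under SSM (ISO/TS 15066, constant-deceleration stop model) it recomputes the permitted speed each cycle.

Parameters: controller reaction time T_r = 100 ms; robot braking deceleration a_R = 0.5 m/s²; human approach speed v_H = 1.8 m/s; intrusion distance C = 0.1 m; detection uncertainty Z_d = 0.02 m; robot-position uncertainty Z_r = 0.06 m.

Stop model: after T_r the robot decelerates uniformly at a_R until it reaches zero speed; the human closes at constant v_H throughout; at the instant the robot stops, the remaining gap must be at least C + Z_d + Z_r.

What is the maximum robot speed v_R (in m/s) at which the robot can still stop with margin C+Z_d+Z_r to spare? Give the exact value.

v_R_max = 49/20 m/s = 2.4500 m/s

at the boundary: (1)·v² + (37/10)·v + (-6027/400) = 0
  disc = (37/10)² − 4·(1)·(-6027/400) = 1849/25 ; √disc = 43/5
  v_R = (−(37/10) + 43/5) / (2·(1)) = 49/20 m/s
check:
braking lasts T_s = (49/20)/(1/2) = 4.9000 s
robot covers v_R·T_r = 2.4500·0.1000 = 0.2450 m before braking
robot covers 2.4500·4.9000 − ½·0.5000·4.9000² = 6.0025 m while stopping
human over T_r+T_s: 1.8000·(0.1000+4.9000) = 9.0000 m
C+Z_d+Z_r = 0.1000+0.0200+0.0600 = 0.1800 m
sum ≈ 0.2450+6.0025+9.0000+0.1800 ≈ 15.4275 m = S ✓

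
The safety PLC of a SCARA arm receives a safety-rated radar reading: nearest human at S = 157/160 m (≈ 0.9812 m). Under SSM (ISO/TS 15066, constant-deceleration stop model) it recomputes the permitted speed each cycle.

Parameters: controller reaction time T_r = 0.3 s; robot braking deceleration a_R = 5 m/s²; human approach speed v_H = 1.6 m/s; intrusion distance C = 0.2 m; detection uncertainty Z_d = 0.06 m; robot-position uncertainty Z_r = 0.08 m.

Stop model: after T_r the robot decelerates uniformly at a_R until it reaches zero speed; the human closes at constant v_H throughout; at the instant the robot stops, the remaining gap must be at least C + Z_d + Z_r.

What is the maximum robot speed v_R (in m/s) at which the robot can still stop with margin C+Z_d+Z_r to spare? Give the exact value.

quadratic (1/10)·v² + (31/50)·v + (-129/800) = 0
  disc = (31/50)² − 4·(1/10)·(-129/800) = 4489/10000 ; √disc = 67/100
  v_R = (−(31/50) + 67/100) / (2·(1/10)) = 1/4 m/s
check:
braking lasts T_s = (1/4)/5 = 0.0500 s
robot in T_r: 0.2500·0.3000 = 0.0750 m
braking distance = 0.2500²/(2·5.0000) = 0.0063 m
human over T_r+T_s: 1.6000·(0.3000+0.0500) = 0.5600 m
margins: 0.2000+0.0600+0.0800 = 0.3400 m
sum ≈ 0.0750+0.0063+0.5600+0.3400 ≈ 0.9812 m = S ✓

v_R_max = 1/4 m/s = 0.2500 m/s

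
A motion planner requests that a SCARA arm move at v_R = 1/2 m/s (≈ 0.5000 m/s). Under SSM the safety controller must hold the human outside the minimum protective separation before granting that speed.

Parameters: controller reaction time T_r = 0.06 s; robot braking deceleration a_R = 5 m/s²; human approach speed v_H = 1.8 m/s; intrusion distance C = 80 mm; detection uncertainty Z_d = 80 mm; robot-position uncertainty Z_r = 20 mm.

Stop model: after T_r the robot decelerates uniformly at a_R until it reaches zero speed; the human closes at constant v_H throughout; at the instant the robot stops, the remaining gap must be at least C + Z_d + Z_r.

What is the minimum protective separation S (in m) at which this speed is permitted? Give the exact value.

S_min = 523/1000 m = 0.5230 m

braking lasts T_s = (1/2)/5 = 0.1000 s
reaction-phase robot travel = 0.5000·0.0600 = 0.0300 m
robot covers 0.5000·0.1000 − ½·5.0000·0.1000² = 0.0250 m while stopping
person approaches 1.8000·(0.0600+0.1000) = 0.2880 m
C+Z_d+Z_r = 0.0800+0.0800+0.0200 = 0.1800 m
S_min ≈ 0.0300+0.0250+0.2880+0.1800  ⇒  S_min = 523/1000 m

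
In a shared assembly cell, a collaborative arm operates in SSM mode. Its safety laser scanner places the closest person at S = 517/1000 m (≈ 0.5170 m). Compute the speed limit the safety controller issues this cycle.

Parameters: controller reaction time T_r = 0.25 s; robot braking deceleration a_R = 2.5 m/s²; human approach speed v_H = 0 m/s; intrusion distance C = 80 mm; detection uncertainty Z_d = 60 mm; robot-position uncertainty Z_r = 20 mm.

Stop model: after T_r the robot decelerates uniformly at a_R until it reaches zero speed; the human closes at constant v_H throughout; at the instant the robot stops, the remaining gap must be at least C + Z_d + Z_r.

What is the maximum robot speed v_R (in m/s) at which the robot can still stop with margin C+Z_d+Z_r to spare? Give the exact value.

v_R_max = 17/20 m/s = 0.8500 m/s

quadratic (1/5)·v² + (1/4)·v + (-357/1000) = 0
  disc = (1/4)² − 4·(1/5)·(-357/1000) = 3481/10000 ; √disc = 59/100
  v_R = (−(1/4) + 59/100) / (2·(1/5)) = 17/20 m/s
check:
braking lasts T_s = (17/20)/(5/2) = 0.3400 s
reaction-phase robot travel = 0.8500·0.2500 = 0.2125 m
robot under decel: 0.8500²/(2·2.5000) = 0.1445 m
human closes 0.0000·0.5900 = 0.0000 m
C+Z_d+Z_r = 0.0800+0.0600+0.0200 = 0.1600 m
sum ≈ 0.2125+0.1445+0.0000+0.1600 ≈ 0.5170 m = S ✓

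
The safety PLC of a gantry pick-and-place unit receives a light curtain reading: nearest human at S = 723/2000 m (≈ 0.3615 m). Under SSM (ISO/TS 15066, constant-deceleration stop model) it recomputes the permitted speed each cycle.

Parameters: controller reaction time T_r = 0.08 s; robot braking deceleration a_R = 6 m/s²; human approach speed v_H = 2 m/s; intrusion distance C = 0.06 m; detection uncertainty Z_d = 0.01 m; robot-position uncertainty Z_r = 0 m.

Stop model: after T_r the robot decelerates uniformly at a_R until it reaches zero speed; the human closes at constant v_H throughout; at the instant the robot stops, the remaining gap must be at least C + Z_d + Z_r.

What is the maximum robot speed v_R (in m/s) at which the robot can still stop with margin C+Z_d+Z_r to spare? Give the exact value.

quadratic (1/12)·v² + (31/75)·v + (-263/2000) = 0
  disc = (31/75)² − 4·(1/12)·(-263/2000) = 19321/90000 ; √disc = 139/300
  v_R = (−(31/75) + 139/300) / (2·(1/12)) = 3/10 m/s
check:
stop time T_s = (3/10)/6 = 0.0500 s
robot covers v_R·T_r = 0.3000·0.0800 = 0.0240 m before braking
robot covers 0.3000·0.0500 − ½·6.0000·0.0500² = 0.0075 m while stopping
person approaches 2.0000·(0.0800+0.0500) = 0.2600 m
C+Z_d+Z_r = 0.0600+0.0100+0.0000 = 0.0700 m
sum ≈ 0.0240+0.0075+0.2600+0.0700 ≈ 0.3615 m = S ✓

v_R_max = 3/10 m/s = 0.3000 m/s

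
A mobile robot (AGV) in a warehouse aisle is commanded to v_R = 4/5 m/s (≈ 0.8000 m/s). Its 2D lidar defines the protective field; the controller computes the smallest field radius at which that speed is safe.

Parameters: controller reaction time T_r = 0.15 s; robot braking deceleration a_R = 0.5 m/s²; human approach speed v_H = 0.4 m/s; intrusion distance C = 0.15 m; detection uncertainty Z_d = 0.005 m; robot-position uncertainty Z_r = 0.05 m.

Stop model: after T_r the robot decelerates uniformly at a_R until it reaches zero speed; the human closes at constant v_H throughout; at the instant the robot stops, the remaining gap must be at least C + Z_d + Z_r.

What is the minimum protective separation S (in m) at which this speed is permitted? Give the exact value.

S_min = 333/200 m = 1.6650 m

T_s = v_R/a_R = (4/5)/(1/2) = 1.6000 s
robot covers v_R·T_r = 0.8000·0.1500 = 0.1200 m before braking
robot under decel: 0.8000²/(2·0.5000) = 0.6400 m
person approaches 0.4000·(0.1500+1.6000) = 0.7000 m
residual clearance needed = 0.1500+0.0050+0.0500 = 0.2050 m
S_min ≈ 0.1200+0.6400+0.7000+0.2050  ⇒  S_min = 333/200 m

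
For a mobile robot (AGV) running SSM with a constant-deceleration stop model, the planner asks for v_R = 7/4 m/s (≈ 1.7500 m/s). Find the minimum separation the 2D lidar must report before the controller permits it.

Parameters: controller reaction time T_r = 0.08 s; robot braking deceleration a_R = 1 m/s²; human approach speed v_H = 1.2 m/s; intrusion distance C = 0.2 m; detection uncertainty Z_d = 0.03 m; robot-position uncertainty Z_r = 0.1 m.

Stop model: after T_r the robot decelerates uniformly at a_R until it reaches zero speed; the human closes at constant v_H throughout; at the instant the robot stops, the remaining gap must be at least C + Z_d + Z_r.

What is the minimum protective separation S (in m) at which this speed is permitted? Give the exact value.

T_s = v_R/a_R = (7/4)/1 = 1.7500 s
reaction-phase robot travel = 1.7500·0.0800 = 0.1400 m
braking distance = 1.7500²/(2·1.0000) = 1.5312 m
human over T_r+T_s: 1.2000·(0.0800+1.7500) = 2.1960 m
margins: 0.2000+0.0300+0.1000 = 0.3300 m
S_min ≈ 0.1400+1.5312+2.1960+0.3300  ⇒  S_min = 16789/4000 m

S_min = 16789/4000 m = 4.1973 m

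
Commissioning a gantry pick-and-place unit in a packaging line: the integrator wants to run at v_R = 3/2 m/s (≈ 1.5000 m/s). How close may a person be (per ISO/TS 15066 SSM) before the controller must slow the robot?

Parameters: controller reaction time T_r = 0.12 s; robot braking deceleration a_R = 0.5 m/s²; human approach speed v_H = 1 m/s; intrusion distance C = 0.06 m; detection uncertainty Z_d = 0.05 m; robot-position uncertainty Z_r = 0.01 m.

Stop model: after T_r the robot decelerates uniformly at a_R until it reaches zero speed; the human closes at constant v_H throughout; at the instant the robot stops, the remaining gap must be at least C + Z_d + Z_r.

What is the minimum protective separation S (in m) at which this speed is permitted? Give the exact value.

S_min = 567/100 m = 5.6700 m

stop time T_s = (3/2)/(1/2) = 3.0000 s
robot covers v_R·T_r = 1.5000·0.1200 = 0.1800 m before braking
robot covers 1.5000·3.0000 − ½·0.5000·3.0000² = 2.2500 m while stopping
human closes 1.0000·3.1200 = 3.1200 m
residual clearance needed = 0.0600+0.0500+0.0100 = 0.1200 m
S_min ≈ 0.1800+2.2500+3.1200+0.1200  ⇒  S_min = 567/100 m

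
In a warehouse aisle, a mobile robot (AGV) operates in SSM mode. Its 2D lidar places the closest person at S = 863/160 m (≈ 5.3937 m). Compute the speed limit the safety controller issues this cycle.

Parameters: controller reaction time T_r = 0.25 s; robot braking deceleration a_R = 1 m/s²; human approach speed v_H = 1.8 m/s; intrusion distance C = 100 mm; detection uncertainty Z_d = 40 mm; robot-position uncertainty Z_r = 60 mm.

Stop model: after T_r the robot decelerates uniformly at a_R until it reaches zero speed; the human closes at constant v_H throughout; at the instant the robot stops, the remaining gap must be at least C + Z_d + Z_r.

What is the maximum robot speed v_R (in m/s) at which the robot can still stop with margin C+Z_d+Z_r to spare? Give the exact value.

at the boundary: (1/2)·v² + (41/20)·v + (-759/160) = 0
  disc = (41/20)² − 4·(1/2)·(-759/160) = 1369/100 ; √disc = 37/10
  v_R = (−(41/20) + 37/10) / (2·(1/2)) = 33/20 m/s
check:
stop time T_s = (33/20)/1 = 1.6500 s
reaction-phase robot travel = 1.6500·0.2500 = 0.4125 m
braking distance = 1.6500²/(2·1.0000) = 1.3613 m
human over T_r+T_s: 1.8000·(0.2500+1.6500) = 3.4200 m
C+Z_d+Z_r = 0.1000+0.0400+0.0600 = 0.2000 m
sum ≈ 0.4125+1.3613+3.4200+0.2000 ≈ 5.3937 m = S ✓

v_R_max = 33/20 m/s = 1.6500 m/s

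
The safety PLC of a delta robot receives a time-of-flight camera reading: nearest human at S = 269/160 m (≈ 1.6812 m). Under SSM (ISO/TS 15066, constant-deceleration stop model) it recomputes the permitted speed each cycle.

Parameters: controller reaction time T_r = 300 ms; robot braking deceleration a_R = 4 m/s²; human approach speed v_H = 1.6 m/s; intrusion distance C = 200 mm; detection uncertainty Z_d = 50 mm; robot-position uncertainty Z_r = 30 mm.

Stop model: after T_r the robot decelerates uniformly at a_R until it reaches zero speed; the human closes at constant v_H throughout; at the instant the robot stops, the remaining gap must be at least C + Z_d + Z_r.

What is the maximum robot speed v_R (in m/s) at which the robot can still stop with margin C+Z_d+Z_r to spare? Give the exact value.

collect terms ⇒ (1/8)·v_R² + (7/10)·v_R + (-737/800) = 0
  disc = (7/10)² − 4·(1/8)·(-737/800) = 1521/1600 ; √disc = 39/40
  v_R = (−(7/10) + 39/40) / (2·(1/8)) = 11/10 m/s
check:
T_s = v_R/a_R = (11/10)/4 = 0.2750 s
reaction-phase robot travel = 1.1000·0.3000 = 0.3300 m
robot under decel: 1.1000²/(2·4.0000) = 0.1512 m
person approaches 1.6000·(0.3000+0.2750) = 0.9200 m
C+Z_d+Z_r = 0.2000+0.0500+0.0300 = 0.2800 m
sum ≈ 0.3300+0.1512+0.9200+0.2800 ≈ 1.6812 m = S ✓

v_R_max = 11/10 m/s = 1.1000 m/s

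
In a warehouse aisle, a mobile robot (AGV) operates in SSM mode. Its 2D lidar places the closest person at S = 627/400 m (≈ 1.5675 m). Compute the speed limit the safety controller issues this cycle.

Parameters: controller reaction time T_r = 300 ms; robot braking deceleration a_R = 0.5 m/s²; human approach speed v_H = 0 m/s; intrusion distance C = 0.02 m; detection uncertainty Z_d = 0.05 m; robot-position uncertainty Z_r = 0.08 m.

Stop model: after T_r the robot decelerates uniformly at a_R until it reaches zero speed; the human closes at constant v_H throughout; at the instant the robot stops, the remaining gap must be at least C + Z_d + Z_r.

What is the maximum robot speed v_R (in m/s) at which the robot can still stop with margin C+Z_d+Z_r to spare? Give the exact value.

v_R_max = 21/20 m/s = 1.0500 m/s

at the boundary: (1)·v² + (3/10)·v + (-567/400) = 0
  disc = (3/10)² − 4·(1)·(-567/400) = 144/25 ; √disc = 12/5
  v_R = (−(3/10) + 12/5) / (2·(1)) = 21/20 m/s
check:
stop time T_s = (21/20)/(1/2) = 2.1000 s
robot in T_r: 1.0500·0.3000 = 0.3150 m
robot covers 1.0500·2.1000 − ½·0.5000·2.1000² = 1.1025 m while stopping
human over T_r+T_s: 0.0000·(0.3000+2.1000) = 0.0000 m
margins: 0.0200+0.0500+0.0800 = 0.1500 m
sum ≈ 0.3150+1.1025+0.0000+0.1500 ≈ 1.5675 m = S ✓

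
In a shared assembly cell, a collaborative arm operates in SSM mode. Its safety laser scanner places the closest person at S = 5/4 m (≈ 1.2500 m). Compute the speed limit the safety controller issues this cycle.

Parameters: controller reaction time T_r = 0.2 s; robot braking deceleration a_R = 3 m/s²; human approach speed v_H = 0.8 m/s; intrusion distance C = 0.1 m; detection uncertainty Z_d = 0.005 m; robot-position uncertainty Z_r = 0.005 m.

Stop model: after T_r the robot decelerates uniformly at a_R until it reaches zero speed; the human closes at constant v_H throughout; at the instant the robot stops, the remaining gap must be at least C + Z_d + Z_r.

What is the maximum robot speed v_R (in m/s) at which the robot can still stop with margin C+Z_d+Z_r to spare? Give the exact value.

v_R_max = 7/5 m/s = 1.4000 m/s

collect terms ⇒ (1/6)·v_R² + (7/15)·v_R + (-49/50) = 0
  disc = (7/15)² − 4·(1/6)·(-49/50) = 196/225 ; √disc = 14/15
  v_R = (−(7/15) + 14/15) / (2·(1/6)) = 7/5 m/s
check:
stop time T_s = (7/5)/3 = 0.4667 s
reaction-phase robot travel = 1.4000·0.2000 = 0.2800 m
braking distance = 1.4000²/(2·3.0000) = 0.3267 m
human closes 0.8000·0.6667 = 0.5333 m
C+Z_d+Z_r = 0.1000+0.0050+0.0050 = 0.1100 m
sum ≈ 0.2800+0.3267+0.5333+0.1100 ≈ 1.2500 m = S ✓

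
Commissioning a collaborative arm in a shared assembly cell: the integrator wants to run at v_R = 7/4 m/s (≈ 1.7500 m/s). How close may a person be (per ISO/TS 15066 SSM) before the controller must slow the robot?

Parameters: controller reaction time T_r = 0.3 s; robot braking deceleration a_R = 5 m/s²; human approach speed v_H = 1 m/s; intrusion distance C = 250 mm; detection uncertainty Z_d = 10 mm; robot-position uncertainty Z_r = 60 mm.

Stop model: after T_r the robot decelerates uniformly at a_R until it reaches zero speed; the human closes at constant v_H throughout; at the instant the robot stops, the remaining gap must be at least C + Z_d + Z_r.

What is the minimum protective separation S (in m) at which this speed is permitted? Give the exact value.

T_s = v_R/a_R = (7/4)/5 = 0.3500 s
robot covers v_R·T_r = 1.7500·0.3000 = 0.5250 m before braking
robot covers 1.7500·0.3500 − ½·5.0000·0.3500² = 0.3063 m while stopping
human closes 1.0000·0.6500 = 0.6500 m
C+Z_d+Z_r = 0.2500+0.0100+0.0600 = 0.3200 m
S_min ≈ 0.5250+0.3063+0.6500+0.3200  ⇒  S_min = 1441/800 m

S_min = 1441/800 m = 1.8013 m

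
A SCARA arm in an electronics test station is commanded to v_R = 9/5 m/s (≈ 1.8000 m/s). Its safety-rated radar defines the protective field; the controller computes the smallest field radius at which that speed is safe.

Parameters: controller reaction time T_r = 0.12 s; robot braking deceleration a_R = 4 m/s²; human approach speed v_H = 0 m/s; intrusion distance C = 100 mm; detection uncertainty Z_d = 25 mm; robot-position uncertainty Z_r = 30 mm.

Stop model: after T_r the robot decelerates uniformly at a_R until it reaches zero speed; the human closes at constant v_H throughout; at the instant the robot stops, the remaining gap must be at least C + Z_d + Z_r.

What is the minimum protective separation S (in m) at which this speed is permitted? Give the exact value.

T_s = v_R/a_R = (9/5)/4 = 0.4500 s
reaction-phase robot travel = 1.8000·0.1200 = 0.2160 m
braking distance = 1.8000²/(2·4.0000) = 0.4050 m
human over T_r+T_s: 0.0000·(0.1200+0.4500) = 0.0000 m
C+Z_d+Z_r = 0.1000+0.0250+0.0300 = 0.1550 m
S_min ≈ 0.2160+0.4050+0.0000+0.1550  ⇒  S_min = 97/125 m

S_min = 97/125 m = 0.7760 m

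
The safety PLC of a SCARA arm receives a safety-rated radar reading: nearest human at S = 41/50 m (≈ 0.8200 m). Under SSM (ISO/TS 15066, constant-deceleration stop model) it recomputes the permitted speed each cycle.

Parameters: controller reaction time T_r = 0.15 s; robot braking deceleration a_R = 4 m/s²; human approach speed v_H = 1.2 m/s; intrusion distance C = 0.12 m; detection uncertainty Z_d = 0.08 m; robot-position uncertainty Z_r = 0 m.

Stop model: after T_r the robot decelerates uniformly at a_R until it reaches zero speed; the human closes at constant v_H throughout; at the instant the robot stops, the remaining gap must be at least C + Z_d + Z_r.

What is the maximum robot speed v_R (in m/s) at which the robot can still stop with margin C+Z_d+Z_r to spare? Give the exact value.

collect terms ⇒ (1/8)·v_R² + (9/20)·v_R + (-11/25) = 0
  disc = (9/20)² − 4·(1/8)·(-11/25) = 169/400 ; √disc = 13/20
  v_R = (−(9/20) + 13/20) / (2·(1/8)) = 4/5 m/s
check:
T_s = v_R/a_R = (4/5)/4 = 0.2000 s
reaction-phase robot travel = 0.8000·0.1500 = 0.1200 m
braking distance = 0.8000²/(2·4.0000) = 0.0800 m
human over T_r+T_s: 1.2000·(0.1500+0.2000) = 0.4200 m
margins: 0.1200+0.0800+0.0000 = 0.2000 m
sum ≈ 0.1200+0.0800+0.4200+0.2000 ≈ 0.8200 m = S ✓

v_R_max = 4/5 m/s = 0.8000 m/s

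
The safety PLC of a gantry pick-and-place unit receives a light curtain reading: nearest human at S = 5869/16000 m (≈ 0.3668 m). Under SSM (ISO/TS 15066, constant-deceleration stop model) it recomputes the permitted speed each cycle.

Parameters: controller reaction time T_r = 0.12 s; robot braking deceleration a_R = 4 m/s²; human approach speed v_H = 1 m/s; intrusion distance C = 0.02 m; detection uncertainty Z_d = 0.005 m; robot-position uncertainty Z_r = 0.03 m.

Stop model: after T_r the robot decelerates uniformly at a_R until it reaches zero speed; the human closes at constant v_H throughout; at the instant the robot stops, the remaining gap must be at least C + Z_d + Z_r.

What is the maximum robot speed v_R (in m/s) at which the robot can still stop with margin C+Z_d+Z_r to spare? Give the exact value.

quadratic (1/8)·v² + (37/100)·v + (-3069/16000) = 0
  disc = (37/100)² − 4·(1/8)·(-3069/16000) = 37249/160000 ; √disc = 193/400
  v_R = (−(37/100) + 193/400) / (2·(1/8)) = 9/20 m/s
check:
stop time T_s = (9/20)/4 = 0.1125 s
robot in T_r: 0.4500·0.1200 = 0.0540 m
robot under decel: 0.4500²/(2·4.0000) = 0.0253 m
human over T_r+T_s: 1.0000·(0.1200+0.1125) = 0.2325 m
C+Z_d+Z_r = 0.0200+0.0050+0.0300 = 0.0550 m
sum ≈ 0.0540+0.0253+0.2325+0.0550 ≈ 0.3668 m = S ✓

v_R_max = 9/20 m/s = 0.4500 m/s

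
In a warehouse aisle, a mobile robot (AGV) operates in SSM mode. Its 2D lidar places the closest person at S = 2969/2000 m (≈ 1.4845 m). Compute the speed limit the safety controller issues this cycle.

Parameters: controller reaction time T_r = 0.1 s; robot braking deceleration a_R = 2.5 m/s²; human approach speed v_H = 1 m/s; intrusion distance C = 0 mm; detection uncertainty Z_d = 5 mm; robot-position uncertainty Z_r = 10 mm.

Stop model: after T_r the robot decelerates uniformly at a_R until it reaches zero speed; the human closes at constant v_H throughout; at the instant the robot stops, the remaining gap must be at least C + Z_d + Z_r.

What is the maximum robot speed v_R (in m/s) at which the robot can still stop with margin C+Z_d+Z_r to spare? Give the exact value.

collect terms ⇒ (1/5)·v_R² + (1/2)·v_R + (-2739/2000) = 0
  disc = (1/2)² − 4·(1/5)·(-2739/2000) = 841/625 ; √disc = 29/25
  v_R = (−(1/2) + 29/25) / (2·(1/5)) = 33/20 m/s
check:
stop time T_s = (33/20)/(5/2) = 0.6600 s
robot in T_r: 1.6500·0.1000 = 0.1650 m
robot under decel: 1.6500²/(2·2.5000) = 0.5445 m
human over T_r+T_s: 1.0000·(0.1000+0.6600) = 0.7600 m
residual clearance needed = 0.0000+0.0050+0.0100 = 0.0150 m
sum ≈ 0.1650+0.5445+0.7600+0.0150 ≈ 1.4845 m = S ✓

v_R_max = 33/20 m/s = 1.6500 m/s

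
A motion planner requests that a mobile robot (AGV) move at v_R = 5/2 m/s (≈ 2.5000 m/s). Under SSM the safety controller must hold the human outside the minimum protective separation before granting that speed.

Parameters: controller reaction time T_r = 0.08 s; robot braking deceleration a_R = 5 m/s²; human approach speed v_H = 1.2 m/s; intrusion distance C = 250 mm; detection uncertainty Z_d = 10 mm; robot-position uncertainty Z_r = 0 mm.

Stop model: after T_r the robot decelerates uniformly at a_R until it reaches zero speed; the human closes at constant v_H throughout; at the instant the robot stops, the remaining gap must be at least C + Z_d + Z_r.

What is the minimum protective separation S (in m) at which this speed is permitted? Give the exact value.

S_min = 1781/1000 m = 1.7810 m

braking lasts T_s = (5/2)/5 = 0.5000 s
robot in T_r: 2.5000·0.0800 = 0.2000 m
braking distance = 2.5000²/(2·5.0000) = 0.6250 m
person approaches 1.2000·(0.0800+0.5000) = 0.6960 m
C+Z_d+Z_r = 0.2500+0.0100+0.0000 = 0.2600 m
S_min ≈ 0.2000+0.6250+0.6960+0.2600  ⇒  S_min = 1781/1000 m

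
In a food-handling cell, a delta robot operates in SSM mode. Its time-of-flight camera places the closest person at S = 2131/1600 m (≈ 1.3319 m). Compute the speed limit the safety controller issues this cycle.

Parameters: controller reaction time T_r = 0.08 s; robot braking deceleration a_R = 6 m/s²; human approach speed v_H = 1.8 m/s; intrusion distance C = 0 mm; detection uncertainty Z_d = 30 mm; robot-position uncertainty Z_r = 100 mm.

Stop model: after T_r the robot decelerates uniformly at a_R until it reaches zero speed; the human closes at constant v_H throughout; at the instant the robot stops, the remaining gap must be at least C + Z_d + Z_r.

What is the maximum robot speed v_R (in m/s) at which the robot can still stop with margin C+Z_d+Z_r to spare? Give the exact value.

quadratic (1/12)·v² + (19/50)·v + (-8463/8000) = 0
  disc = (19/50)² − 4·(1/12)·(-8463/8000) = 19881/40000 ; √disc = 141/200
  v_R = (−(19/50) + 141/200) / (2·(1/12)) = 39/20 m/s
check:
T_s = v_R/a_R = (39/20)/6 = 0.3250 s
robot covers v_R·T_r = 1.9500·0.0800 = 0.1560 m before braking
robot under decel: 1.9500²/(2·6.0000) = 0.3169 m
human over T_r+T_s: 1.8000·(0.0800+0.3250) = 0.7290 m
C+Z_d+Z_r = 0.0000+0.0300+0.1000 = 0.1300 m
sum ≈ 0.1560+0.3169+0.7290+0.1300 ≈ 1.3319 m = S ✓

v_R_max = 39/20 m/s = 1.9500 m/s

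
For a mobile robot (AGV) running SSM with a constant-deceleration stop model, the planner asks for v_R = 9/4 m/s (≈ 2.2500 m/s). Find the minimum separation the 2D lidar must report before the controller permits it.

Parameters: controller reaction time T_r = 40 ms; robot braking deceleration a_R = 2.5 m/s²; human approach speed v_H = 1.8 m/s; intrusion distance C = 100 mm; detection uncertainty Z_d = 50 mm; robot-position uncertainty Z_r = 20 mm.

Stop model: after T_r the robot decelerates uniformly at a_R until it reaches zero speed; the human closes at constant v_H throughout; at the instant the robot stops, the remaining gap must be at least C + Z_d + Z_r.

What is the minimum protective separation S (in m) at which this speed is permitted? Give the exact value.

S_min = 5929/2000 m = 2.9645 m

stop time T_s = (9/4)/(5/2) = 0.9000 s
robot in T_r: 2.2500·0.0400 = 0.0900 m
robot under decel: 2.2500²/(2·2.5000) = 1.0125 m
human closes 1.8000·0.9400 = 1.6920 m
C+Z_d+Z_r = 0.1000+0.0500+0.0200 = 0.1700 m
S_min ≈ 0.0900+1.0125+1.6920+0.1700  ⇒  S_min = 5929/2000 m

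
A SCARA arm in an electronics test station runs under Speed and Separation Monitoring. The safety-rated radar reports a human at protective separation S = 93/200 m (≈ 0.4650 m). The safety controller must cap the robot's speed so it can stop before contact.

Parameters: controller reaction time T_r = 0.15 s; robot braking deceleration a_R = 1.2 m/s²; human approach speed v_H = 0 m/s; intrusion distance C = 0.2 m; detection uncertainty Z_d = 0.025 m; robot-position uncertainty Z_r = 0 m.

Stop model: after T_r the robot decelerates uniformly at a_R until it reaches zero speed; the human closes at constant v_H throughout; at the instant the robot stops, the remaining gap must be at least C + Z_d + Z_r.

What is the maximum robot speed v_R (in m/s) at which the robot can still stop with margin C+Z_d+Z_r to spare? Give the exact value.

v_R_max = 3/5 m/s = 0.6000 m/s

at the boundary: (5/12)·v² + (3/20)·v + (-6/25) = 0
  disc = (3/20)² − 4·(5/12)·(-6/25) = 169/400 ; √disc = 13/20
  v_R = (−(3/20) + 13/20) / (2·(5/12)) = 3/5 m/s
check:
stop time T_s = (3/5)/(6/5) = 0.5000 s
robot in T_r: 0.6000·0.1500 = 0.0900 m
braking distance = 0.6000²/(2·1.2000) = 0.1500 m
human closes 0.0000·0.6500 = 0.0000 m
margins: 0.2000+0.0250+0.0000 = 0.2250 m
sum ≈ 0.0900+0.1500+0.0000+0.2250 ≈ 0.4650 m = S ✓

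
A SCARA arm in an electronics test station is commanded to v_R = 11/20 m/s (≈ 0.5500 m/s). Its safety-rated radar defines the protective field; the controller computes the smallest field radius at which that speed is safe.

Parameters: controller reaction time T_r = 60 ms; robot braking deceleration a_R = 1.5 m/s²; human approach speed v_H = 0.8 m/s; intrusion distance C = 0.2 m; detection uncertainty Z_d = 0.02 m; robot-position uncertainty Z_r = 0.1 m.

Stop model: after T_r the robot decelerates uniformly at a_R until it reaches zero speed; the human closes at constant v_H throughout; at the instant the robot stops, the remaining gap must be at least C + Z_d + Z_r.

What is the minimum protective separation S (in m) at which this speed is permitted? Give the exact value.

braking lasts T_s = (11/20)/(3/2) = 0.3667 s
robot covers v_R·T_r = 0.5500·0.0600 = 0.0330 m before braking
braking distance = 0.5500²/(2·1.5000) = 0.1008 m
human over T_r+T_s: 0.8000·(0.0600+0.3667) = 0.3413 m
margins: 0.2000+0.0200+0.1000 = 0.3200 m
S_min ≈ 0.0330+0.1008+0.3413+0.3200  ⇒  S_min = 4771/6000 m

S_min = 4771/6000 m = 0.7952 m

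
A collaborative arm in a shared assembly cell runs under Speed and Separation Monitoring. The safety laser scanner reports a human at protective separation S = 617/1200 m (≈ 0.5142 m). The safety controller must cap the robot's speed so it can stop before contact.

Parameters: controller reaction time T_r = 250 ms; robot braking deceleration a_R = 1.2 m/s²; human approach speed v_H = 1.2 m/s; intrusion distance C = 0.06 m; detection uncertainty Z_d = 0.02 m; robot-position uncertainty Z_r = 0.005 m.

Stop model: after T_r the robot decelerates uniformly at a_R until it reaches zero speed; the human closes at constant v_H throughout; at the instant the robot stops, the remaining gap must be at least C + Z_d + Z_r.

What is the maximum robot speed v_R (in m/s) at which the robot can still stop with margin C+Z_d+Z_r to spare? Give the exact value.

at the boundary: (5/12)·v² + (5/4)·v + (-31/240) = 0
  disc = (5/4)² − 4·(5/12)·(-31/240) = 16/9 ; √disc = 4/3
  v_R = (−(5/4) + 4/3) / (2·(5/12)) = 1/10 m/s
check:
T_s = v_R/a_R = (1/10)/(6/5) = 0.0833 s
robot in T_r: 0.1000·0.2500 = 0.0250 m
robot covers 0.1000·0.0833 − ½·1.2000·0.0833² = 0.0042 m while stopping
human over T_r+T_s: 1.2000·(0.2500+0.0833) = 0.4000 m
margins: 0.0600+0.0200+0.0050 = 0.0850 m
sum ≈ 0.0250+0.0042+0.4000+0.0850 ≈ 0.5142 m = S ✓

v_R_max = 1/10 m/s = 0.1000 m/s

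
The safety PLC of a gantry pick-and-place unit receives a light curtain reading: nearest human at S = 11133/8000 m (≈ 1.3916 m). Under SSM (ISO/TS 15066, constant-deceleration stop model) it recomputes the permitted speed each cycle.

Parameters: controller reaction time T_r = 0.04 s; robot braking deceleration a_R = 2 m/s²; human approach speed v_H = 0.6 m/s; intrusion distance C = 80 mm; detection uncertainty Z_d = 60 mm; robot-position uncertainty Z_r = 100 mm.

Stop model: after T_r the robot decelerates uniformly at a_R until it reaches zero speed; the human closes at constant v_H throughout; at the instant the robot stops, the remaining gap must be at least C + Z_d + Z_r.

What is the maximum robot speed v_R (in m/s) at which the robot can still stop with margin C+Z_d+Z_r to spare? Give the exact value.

v_R_max = 31/20 m/s = 1.5500 m/s

collect terms ⇒ (1/4)·v_R² + (17/50)·v_R + (-9021/8000) = 0
  disc = (17/50)² − 4·(1/4)·(-9021/8000) = 49729/40000 ; √disc = 223/200
  v_R = (−(17/50) + 223/200) / (2·(1/4)) = 31/20 m/s
check:
T_s = v_R/a_R = (31/20)/2 = 0.7750 s
reaction-phase robot travel = 1.5500·0.0400 = 0.0620 m
braking distance = 1.5500²/(2·2.0000) = 0.6006 m
human closes 0.6000·0.8150 = 0.4890 m
residual clearance needed = 0.0800+0.0600+0.1000 = 0.2400 m
sum ≈ 0.0620+0.6006+0.4890+0.2400 ≈ 1.3916 m = S ✓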